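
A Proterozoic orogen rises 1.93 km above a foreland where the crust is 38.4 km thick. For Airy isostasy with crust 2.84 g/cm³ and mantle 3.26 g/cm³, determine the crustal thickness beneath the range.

53.4 km

Root depth r = h ρ_c / (ρ_m − ρ_c) = 1.93 km × 2.84 / 0.42 = 13.05 km.
Total thickness = T + h + r = 38.4 km + 1.93 km + 13.05 km = 53.4 km.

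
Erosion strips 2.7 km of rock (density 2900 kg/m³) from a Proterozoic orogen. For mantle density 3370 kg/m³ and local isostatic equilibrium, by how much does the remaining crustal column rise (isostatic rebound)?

Unloading: uplift u = e ρ_c/ρ_m = 2.7 km × 2900/3370 = 2.32 km.

2.32 km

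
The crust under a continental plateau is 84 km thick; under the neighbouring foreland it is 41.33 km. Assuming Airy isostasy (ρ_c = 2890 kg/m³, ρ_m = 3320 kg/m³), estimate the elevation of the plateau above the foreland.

Excess crust Δ = 84 km − 41.33 km = 42.67 km, split between elevation h and root r with h + r = Δ.
Airy balance ρ_c h = (ρ_m − ρ_c) r gives r = h ρ_c/(ρ_m − ρ_c), so h (1 + ρ_c/(ρ_m − ρ_c)) = Δ, i.e. h = Δ (ρ_m − ρ_c)/ρ_m.
h = 42.67 km × 430/3320 = 5.53 km.

5.53 km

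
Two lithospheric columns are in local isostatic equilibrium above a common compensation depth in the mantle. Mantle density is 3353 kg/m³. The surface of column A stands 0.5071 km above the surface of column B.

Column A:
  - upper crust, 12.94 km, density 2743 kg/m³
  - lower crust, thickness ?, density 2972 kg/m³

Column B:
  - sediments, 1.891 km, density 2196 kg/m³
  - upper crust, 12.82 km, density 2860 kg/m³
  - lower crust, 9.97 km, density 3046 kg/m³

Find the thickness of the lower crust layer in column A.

14.1 km

Take the compensation level at the base of the deeper column (depth z_c below the surface of column A) and equate Σ ρ_i t_i down to z_c; mantle fills any gap and the z_c terms cancel.
Column A: 12.94×2743 + x×2972 + (z_c − 12.94 − x)×3353
Column B: 0.5071×0 + 1.891×2196 + 12.82×2860 + 9.97×3046 + (z_c − 0.5071 − 24.681)×3353
The z_c×3353 term appears on both sides and cancels. Collect the known terms of each column as K = Σ(ρt)_known − 3353 × (depth of known layers): K_A = 35494.42 − 3353×12.94 = −7893.4; K_B = 71186.456 − 3353×(0.5071 + 24.681) = −13269.2433.
Balance: K_A − x×(3353 − 2972) = K_B, so x = (K_A − K_B)/(3353 − 2972) = 5375.84/381 = 14.1 km.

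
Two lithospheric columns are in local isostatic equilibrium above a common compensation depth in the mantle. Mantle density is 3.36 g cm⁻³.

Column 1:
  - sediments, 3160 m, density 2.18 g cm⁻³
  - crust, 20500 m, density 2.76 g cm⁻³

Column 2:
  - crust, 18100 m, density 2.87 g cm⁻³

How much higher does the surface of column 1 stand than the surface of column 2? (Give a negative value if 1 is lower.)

For any compensation level in the mantle, the mantle terms cancel and isostasy reduces to e = (Σt_1 − Σt_2) − (Σ(ρt)_1 − Σ(ρt)_2) / ρ_m.
Σt_1 = 23660 m; Σt_2 = 18100 m; Σ(ρt)_1 = 63468.8; Σ(ρt)_2 = 51947 (in m·g cm⁻³).
e = (23660 − 18100) − (63468.8 − 51947) / 3.36 = 2130 m.

2130 m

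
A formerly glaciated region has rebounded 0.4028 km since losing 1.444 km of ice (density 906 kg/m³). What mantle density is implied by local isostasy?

3250 kg/m³

ρ_m = ρ_ice t / u = 906 × 1.444 km/0.4028 km = 3250 kg/m³.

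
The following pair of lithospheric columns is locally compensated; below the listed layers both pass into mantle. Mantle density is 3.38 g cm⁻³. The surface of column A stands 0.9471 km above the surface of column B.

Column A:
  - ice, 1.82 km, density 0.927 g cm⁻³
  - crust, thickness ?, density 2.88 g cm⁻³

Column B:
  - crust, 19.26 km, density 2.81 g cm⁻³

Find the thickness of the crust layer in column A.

19.4 km

Take the compensation level at the base of the deeper column (depth z_c below the surface of column A) and equate Σ ρ_i t_i down to z_c; mantle fills any gap and the z_c terms cancel.
Column A: 1.82×0.927 + x×2.88 + (z_c − 1.82 − x)×3.38
Column B: 0.9471×0 + 19.26×2.81 + (z_c − 0.9471 − 19.26)×3.38
The z_c×3.38 term appears on both sides and cancels. Collect the known terms of each column as K = Σ(ρt)_known − 3.38 × (depth of known layers): K_A = 1.68714 − 3.38×1.82 = −4.46446; K_B = 54.1206 − 3.38×(0.9471 + 19.26) = −14.179398.
Balance: K_A − x×(3.38 − 2.88) = K_B, so x = (K_A − K_B)/(3.38 − 2.88) = 9.71494/0.5 = 19.4 km.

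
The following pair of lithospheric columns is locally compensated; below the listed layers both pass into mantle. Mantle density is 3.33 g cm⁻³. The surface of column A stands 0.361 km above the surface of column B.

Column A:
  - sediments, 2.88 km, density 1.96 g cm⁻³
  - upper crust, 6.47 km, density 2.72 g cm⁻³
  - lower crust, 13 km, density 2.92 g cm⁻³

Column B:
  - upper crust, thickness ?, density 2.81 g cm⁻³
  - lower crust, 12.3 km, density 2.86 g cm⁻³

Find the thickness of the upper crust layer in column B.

12 km

Take the compensation level at the base of the deeper column (depth z_c below the surface of column A) and equate Σ ρ_i t_i down to z_c; mantle fills any gap and the z_c terms cancel.
Column A: 2.88×1.96 + 6.47×2.72 + 13×2.92 + (z_c − 22.35)×3.33
Column B: 0.361×0 + x×2.81 + 12.3×2.86 + (z_c − 0.361 − 12.3 − x)×3.33
The z_c×3.33 term appears on both sides and cancels. Collect the known terms of each column as K = Σ(ρt)_known − 3.33 × (depth of known layers): K_A = 61.2032 − 3.33×22.35 = −13.2223; K_B = 35.178 − 3.33×(0.361 + 12.3) = −6.98313.
Balance: K_A = K_B − x×(3.33 − 2.81), so x = (K_B − K_A)/(3.33 − 2.81) = 6.23917/0.52 = 12 km.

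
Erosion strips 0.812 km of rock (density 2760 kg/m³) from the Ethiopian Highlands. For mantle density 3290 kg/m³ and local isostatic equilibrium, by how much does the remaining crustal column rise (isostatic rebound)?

Unloading: uplift u = e ρ_c/ρ_m = 0.812 km × 2760/3290 = 0.681 km.

0.681 km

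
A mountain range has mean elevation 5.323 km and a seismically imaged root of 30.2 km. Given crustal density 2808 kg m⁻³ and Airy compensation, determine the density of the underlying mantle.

3300 kg m⁻³

Airy balance: ρ_c h = (ρ_m − ρ_c) r → ρ_m = ρ_c (1 + h/r).
ρ_m = 2808 × (1 + 5.323 km/30.2 km) = 3300 kg m⁻³.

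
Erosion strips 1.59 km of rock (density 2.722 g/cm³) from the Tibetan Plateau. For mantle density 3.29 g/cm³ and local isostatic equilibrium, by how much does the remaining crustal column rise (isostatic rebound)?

1.32 km

Unloading: uplift u = e ρ_c/ρ_m = 1.59 km × 2.722/3.29 = 1.32 km.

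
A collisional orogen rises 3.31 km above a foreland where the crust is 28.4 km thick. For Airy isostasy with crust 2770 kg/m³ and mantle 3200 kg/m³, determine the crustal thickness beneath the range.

53 km

Root depth r = h ρ_c / (ρ_m − ρ_c) = 3.31 km × 2770 / 430 = 21.32 km.
Total thickness = T + h + r = 28.4 km + 3.31 km + 21.32 km = 53 km.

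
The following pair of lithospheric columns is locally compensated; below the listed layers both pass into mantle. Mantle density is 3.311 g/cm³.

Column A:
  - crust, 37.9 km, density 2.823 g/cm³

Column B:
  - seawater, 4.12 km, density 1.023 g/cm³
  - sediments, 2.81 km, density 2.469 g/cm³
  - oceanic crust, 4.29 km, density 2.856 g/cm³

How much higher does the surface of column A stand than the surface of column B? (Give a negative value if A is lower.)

For any compensation level in the mantle, the mantle terms cancel and isostasy reduces to e = (Σt_A − Σt_B) − (Σ(ρt)_A − Σ(ρt)_B) / ρ_m.
Σt_A = 37.9 km; Σt_B = 11.22 km; Σ(ρt)_A = 106.9917; Σ(ρt)_B = 23.40489 (in km·g/cm³).
e = (37.9 − 11.22) − (106.9917 − 23.40489) / 3.311 = 1.43 km.

1.43 km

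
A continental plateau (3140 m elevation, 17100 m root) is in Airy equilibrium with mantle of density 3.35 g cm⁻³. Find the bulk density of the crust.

2.83 g cm⁻³

ρ_c h = (ρ_m − ρ_c) r → ρ_c (h + r) = ρ_m r → ρ_c = ρ_m r / (h + r).
ρ_c = 3.35 × 17100 m / (3140 m + 17100 m) = 2.83 g cm⁻³.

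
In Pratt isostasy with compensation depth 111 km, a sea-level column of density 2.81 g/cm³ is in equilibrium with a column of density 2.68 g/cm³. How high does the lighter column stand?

5.38 km

ρ_ref D = ρ (D + h) → h = D (ρ_ref − ρ)/ρ.
h = 111 km × (2.81 − 2.68)/2.68 = 5.38 km.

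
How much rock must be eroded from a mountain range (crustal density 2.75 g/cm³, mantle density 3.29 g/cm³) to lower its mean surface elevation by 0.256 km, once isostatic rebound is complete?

Net drop Δ = e − u = e − e ρ_c/ρ_m = e (ρ_m − ρ_c)/ρ_m.
e = Δ ρ_m/(ρ_m − ρ_c) = 0.256 km × 3.29/0.54 = 1.56 km.

1.56 km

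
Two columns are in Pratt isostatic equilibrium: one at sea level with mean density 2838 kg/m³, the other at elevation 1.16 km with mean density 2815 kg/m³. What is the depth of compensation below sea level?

ρ_ref D = ρ (D + h) → D (ρ_ref − ρ) = ρ h.
D = ρ h/(ρ_ref − ρ) = 2815 × 1.16 km/(2838 − 2815) = 142 km.

142 km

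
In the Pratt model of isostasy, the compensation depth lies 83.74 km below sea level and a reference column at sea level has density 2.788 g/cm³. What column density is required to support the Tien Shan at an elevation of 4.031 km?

2.66 g/cm³

Pratt balance: ρ_ref D = ρ (D + h).
ρ = ρ_ref D/(D + h) = 2.788 × 83.74 km/(83.74 km + 4.031 km) = 2.66 g/cm³.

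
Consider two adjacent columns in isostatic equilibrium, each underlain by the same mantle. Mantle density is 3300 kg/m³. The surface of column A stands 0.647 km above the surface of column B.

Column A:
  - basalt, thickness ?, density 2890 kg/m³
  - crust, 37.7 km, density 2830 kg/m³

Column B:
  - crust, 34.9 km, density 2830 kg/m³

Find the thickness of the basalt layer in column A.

2 km

Take the compensation level at the base of the deeper column (depth z_c below the surface of column A) and equate Σ ρ_i t_i down to z_c; mantle fills any gap and the z_c terms cancel.
Column A: x×2890 + 37.7×2830 + (z_c − 37.7 − x)×3300
Column B: 0.647×0 + 34.9×2830 + (z_c − 0.647 − 34.9)×3300
The z_c×3300 term appears on both sides and cancels. Collect the known terms of each column as K = Σ(ρt)_known − 3300 × (depth of known layers): K_A = 106691 − 3300×37.7 = −17719; K_B = 98767 − 3300×(0.647 + 34.9) = −18538.1.
Balance: K_A − x×(3300 − 2890) = K_B, so x = (K_A − K_B)/(3300 − 2890) = 819.1/410 = 2 km.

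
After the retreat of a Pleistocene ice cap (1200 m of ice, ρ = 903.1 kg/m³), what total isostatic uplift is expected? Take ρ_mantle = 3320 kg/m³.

Removing the load lets mantle flow back in; uplift u satisfies ρ_ice t = ρ_m u.
u = t ρ_ice/ρ_m = 1200 m × 903.1/3320 = 326 m.

326 m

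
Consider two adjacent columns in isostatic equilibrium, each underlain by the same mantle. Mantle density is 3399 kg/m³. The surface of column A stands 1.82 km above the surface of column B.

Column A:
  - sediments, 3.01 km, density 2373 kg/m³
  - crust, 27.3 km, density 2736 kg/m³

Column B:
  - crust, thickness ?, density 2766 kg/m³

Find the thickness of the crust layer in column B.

23.7 km

Take the compensation level at the base of the deeper column (depth z_c below the surface of column A) and equate Σ ρ_i t_i down to z_c; mantle fills any gap and the z_c terms cancel.
Column A: 3.01×2373 + 27.3×2736 + (z_c − 30.31)×3399
Column B: 1.82×0 + x×2766 + (z_c − 1.82 − 0 − x)×3399
The z_c×3399 term appears on both sides and cancels. Collect the known terms of each column as K = Σ(ρt)_known − 3399 × (depth of known layers): K_A = 81835.53 − 3399×30.31 = −21188.16; K_B = 0 − 3399×(1.82 + 0) = −6186.18.
Balance: K_A = K_B − x×(3399 − 2766), so x = (K_B − K_A)/(3399 − 2766) = 15002/633 = 23.7 km.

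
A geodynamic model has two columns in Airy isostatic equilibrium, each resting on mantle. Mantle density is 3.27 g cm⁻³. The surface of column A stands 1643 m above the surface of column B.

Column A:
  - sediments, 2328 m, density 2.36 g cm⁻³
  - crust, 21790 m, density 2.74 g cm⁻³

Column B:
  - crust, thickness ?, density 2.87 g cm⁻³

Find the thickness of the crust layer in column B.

20700 m

Take the compensation level at the base of the deeper column (depth z_c below the surface of column A) and equate Σ ρ_i t_i down to z_c; mantle fills any gap and the z_c terms cancel.
Column A: 2328×2.36 + 21790×2.74 + (z_c − 24118)×3.27
Column B: 1643×0 + x×2.87 + (z_c − 1643 − 0 − x)×3.27
The z_c×3.27 term appears on both sides and cancels. Collect the known terms of each column as K = Σ(ρt)_known − 3.27 × (depth of known layers): K_A = 65198.68 − 3.27×24118 = −13667.18; K_B = 0 − 3.27×(1643 + 0) = −5372.61.
Balance: K_A = K_B − x×(3.27 − 2.87), so x = (K_B − K_A)/(3.27 − 2.87) = 8294.57/0.4 = 20700 m.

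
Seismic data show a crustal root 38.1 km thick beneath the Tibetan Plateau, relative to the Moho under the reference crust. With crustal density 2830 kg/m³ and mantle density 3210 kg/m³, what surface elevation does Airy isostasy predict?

5.12 km

Balancing pressure at the compensation depth: ρ_c h = (ρ_m − ρ_c) r.
h = r (ρ_m − ρ_c) / ρ_c = 38.1 km × (3210 − 2830) / 2830 = 5.12 km.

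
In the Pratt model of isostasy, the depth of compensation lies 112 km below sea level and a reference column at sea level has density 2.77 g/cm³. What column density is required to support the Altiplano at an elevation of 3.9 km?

Pratt balance: ρ_ref D = ρ (D + h).
ρ = ρ_ref D/(D + h) = 2.77 × 112 km/(112 km + 3.9 km) = 2.68 g/cm³.

2.68 g/cm³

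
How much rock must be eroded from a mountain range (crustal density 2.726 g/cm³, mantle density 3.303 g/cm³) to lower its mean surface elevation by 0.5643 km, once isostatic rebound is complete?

Net drop Δ = e − u = e − e ρ_c/ρ_m = e (ρ_m − ρ_c)/ρ_m.
e = Δ ρ_m/(ρ_m − ρ_c) = 0.5643 km × 3.303/0.577 = 3.23 km.

3.23 km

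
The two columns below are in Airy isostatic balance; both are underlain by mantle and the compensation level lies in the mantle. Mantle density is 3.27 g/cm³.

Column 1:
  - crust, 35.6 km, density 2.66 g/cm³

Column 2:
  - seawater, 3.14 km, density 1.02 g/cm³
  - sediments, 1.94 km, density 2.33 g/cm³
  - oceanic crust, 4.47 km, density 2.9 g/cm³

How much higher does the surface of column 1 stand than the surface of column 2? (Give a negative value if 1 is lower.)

For any compensation level in the mantle, the mantle terms cancel and isostasy reduces to e = (Σt_1 − Σt_2) − (Σ(ρt)_1 − Σ(ρt)_2) / ρ_m.
Σt_1 = 35.6 km; Σt_2 = 9.55 km; Σ(ρt)_1 = 94.696; Σ(ρt)_2 = 20.686 (in km·g/cm³).
e = (35.6 − 9.55) − (94.696 − 20.686) / 3.27 = 3.42 km.

3.42 km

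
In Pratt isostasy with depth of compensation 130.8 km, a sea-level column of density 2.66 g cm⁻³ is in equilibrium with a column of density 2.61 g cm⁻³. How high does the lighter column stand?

2.51 km

ρ_ref D = ρ (D + h) → h = D (ρ_ref − ρ)/ρ.
h = 130.8 km × (2.66 − 2.61)/2.61 = 2.51 km.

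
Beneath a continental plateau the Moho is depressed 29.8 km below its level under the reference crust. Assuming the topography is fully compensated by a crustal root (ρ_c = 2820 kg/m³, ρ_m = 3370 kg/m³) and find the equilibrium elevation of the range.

For local isostatic compensation: ρ_c h = (ρ_m − ρ_c) r.
h = r (ρ_m − ρ_c) / ρ_c = 29.8 km × (3370 − 2820) / 2820 = 5.81 km.

5.81 km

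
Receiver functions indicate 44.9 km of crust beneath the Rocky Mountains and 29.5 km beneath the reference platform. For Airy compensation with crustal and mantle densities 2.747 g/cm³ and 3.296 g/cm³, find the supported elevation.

2.57 km

Excess crust Δ = 44.9 km − 29.5 km = 15.4 km, split between elevation h and root r with h + r = Δ.
Airy balance ρ_c h = (ρ_m − ρ_c) r gives r = h ρ_c/(ρ_m − ρ_c), so h (1 + ρ_c/(ρ_m − ρ_c)) = Δ, i.e. h = Δ (ρ_m − ρ_c)/ρ_m.
h = 15.4 km × 0.549/3.296 = 2.57 km.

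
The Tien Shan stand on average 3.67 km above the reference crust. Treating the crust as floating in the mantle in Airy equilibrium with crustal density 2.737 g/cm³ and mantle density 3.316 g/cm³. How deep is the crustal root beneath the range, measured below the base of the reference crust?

By Archimedes' principle applied to the lithosphere: the weight of the topography is balanced by the buoyancy of the root, ρ_c h = (ρ_m − ρ_c) r.
r = h · ρ_c / (ρ_m − ρ_c) = 3.67 km × 2.737 / (3.316 − 2.737) = 17.3 km.

17.3 km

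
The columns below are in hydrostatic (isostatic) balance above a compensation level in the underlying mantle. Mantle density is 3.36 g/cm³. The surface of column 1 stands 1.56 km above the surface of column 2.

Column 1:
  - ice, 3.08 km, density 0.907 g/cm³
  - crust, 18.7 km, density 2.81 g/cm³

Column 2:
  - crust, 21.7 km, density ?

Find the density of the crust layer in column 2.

2.78 g/cm³

Take the compensation level at the base of the deeper column (depth z_c below the surface of column 1) and equate Σ ρ_i t_i down to z_c; mantle fills any gap and the z_c terms cancel.
Column 1: 3.08×0.907 + 18.7×2.81 + (z_c − 21.78)×3.36
Column 2: 1.56×0 + 21.7×ρ + (z_c − 1.56 − 21.7)×3.36
The z_c×3.36 term appears on both sides and cancels. Collect the known terms of each column as K = Σ(ρt)_known − 3.36 × (depth of known layers): K_1 = 55.34056 − 3.36×21.78 = −17.84024; K_2 = 0 − 3.36×(1.56 + 21.7) = −78.1536.
Balance: K_1 = K_2 + 21.7×ρ, so ρ = (K_1 − K_2)/21.7 = 60.3134/21.7 = 2.78 g/cm³.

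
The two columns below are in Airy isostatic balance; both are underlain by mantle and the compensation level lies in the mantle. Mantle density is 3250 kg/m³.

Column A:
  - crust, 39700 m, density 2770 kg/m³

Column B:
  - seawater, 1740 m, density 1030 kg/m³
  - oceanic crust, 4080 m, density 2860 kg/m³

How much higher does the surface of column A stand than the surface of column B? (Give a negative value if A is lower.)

4190 m

For any compensation level in the mantle, the mantle terms cancel and isostasy reduces to e = (Σt_A − Σt_B) − (Σ(ρt)_A − Σ(ρt)_B) / ρ_m.
Σt_A = 39700 m; Σt_B = 5820 m; Σ(ρt)_A = 109969000; Σ(ρt)_B = 13461000 (in m·kg/m³).
e = (39700 − 5820) − (109969000 − 13461000) / 3250 = 4190 m.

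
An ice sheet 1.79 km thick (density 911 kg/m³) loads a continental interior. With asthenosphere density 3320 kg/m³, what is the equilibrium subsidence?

0.491 km

Balancing pressure at the compensation depth: the ice load ρ_ice t is balanced by mantle displaced below, ρ_m s.
s = t ρ_ice / ρ_m = 1.79 km × 911/3320 = 0.491 km.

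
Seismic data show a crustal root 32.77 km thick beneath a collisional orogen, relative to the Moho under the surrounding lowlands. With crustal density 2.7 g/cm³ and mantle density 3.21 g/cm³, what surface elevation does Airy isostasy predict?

6.19 km

By Archimedes' principle applied to the lithosphere: ρ_c h = (ρ_m − ρ_c) r.
h = r (ρ_m − ρ_c) / ρ_c = 32.77 km × (3.21 − 2.7) / 2.7 = 6.19 km.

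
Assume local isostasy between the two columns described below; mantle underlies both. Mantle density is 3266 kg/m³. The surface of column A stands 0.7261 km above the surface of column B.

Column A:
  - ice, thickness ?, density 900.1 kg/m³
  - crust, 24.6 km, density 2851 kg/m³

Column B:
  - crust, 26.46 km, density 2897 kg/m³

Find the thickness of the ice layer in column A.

Take the compensation level at the base of the deeper column (depth z_c below the surface of column A) and equate Σ ρ_i t_i down to z_c; mantle fills any gap and the z_c terms cancel.
Column A: x×900.1 + 24.6×2851 + (z_c − 24.6 − x)×3266
Column B: 0.7261×0 + 26.46×2897 + (z_c − 0.7261 − 26.46)×3266
The z_c×3266 term appears on both sides and cancels. Collect the known terms of each column as K = Σ(ρt)_known − 3266 × (depth of known layers): K_A = 70134.6 − 3266×24.6 = −10209; K_B = 76654.62 − 3266×(0.7261 + 26.46) = −12135.1826.
Balance: K_A − x×(3266 − 900.1) = K_B, so x = (K_A − K_B)/(3266 − 900.1) = 1926.18/2365.9 = 0.814 km.

0.814 km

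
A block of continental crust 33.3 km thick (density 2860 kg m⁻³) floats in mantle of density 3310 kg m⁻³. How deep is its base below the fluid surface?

Draft d = t ρ_obj/ρ_fluid = 33.3 km × 2860/3310 = 28.8 km.

28.8 km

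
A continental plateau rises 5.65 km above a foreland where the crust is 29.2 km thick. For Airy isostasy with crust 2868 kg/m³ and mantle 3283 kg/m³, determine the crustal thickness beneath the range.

73.9 km

Root depth r = h ρ_c / (ρ_m − ρ_c) = 5.65 km × 2868 / 415 = 39.05 km.
Total thickness = T + h + r = 29.2 km + 5.65 km + 39.05 km = 73.9 km.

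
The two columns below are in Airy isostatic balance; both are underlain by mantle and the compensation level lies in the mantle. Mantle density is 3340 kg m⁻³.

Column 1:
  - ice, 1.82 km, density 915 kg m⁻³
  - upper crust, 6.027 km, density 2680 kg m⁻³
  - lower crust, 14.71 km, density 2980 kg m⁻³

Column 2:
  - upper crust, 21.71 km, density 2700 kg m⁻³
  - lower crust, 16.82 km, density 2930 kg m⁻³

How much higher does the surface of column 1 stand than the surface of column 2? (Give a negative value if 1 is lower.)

−2.13 km

For any compensation level in the mantle, the mantle terms cancel and isostasy reduces to e = (Σt_1 − Σt_2) − (Σ(ρt)_1 − Σ(ρt)_2) / ρ_m.
Σt_1 = 22.557 km; Σt_2 = 38.53 km; Σ(ρt)_1 = 61653.46; Σ(ρt)_2 = 107899.6 (in km·kg m⁻³).
e = (22.557 − 38.53) − (61653.46 − 107899.6) / 3340 = −2.13 km.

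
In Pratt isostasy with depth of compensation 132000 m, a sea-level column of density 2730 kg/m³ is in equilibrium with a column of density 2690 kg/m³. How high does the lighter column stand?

ρ_ref D = ρ (D + h) → h = D (ρ_ref − ρ)/ρ.
h = 132000 m × (2730 − 2690)/2690 = 1960 m.

1960 m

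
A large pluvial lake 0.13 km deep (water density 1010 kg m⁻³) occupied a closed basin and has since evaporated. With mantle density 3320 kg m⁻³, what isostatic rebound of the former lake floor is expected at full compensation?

u = d ρ_w/ρ_m = 0.13 km × 1010/3320 = 0.0395 km.

0.0395 km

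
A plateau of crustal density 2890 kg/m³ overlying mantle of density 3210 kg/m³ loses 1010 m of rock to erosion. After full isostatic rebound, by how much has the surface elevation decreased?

Rebound u = e ρ_c/ρ_m = 1010 m × 2890/3210 = 909.3 m.
Net surface drop = e − u = 1010 m − 909.3 m = e (ρ_m − ρ_c)/ρ_m = 101 m.

101 m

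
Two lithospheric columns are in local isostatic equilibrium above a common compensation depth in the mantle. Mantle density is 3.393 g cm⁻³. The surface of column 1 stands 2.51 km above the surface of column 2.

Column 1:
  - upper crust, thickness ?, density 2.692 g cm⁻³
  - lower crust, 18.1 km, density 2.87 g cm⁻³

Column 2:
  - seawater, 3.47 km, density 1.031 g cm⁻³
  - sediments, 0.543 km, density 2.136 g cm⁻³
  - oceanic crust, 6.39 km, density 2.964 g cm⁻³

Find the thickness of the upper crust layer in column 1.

Take the compensation level at the base of the deeper column (depth z_c below the surface of column 1) and equate Σ ρ_i t_i down to z_c; mantle fills any gap and the z_c terms cancel.
Column 1: x×2.692 + 18.1×2.87 + (z_c − 18.1 − x)×3.393
Column 2: 2.51×0 + 3.47×1.031 + 0.543×2.136 + 6.39×2.964 + (z_c − 2.51 − 10.403)×3.393
The z_c×3.393 term appears on both sides and cancels. Collect the known terms of each column as K = Σ(ρt)_known − 3.393 × (depth of known layers): K_1 = 51.947 − 3.393×18.1 = −9.4663; K_2 = 23.677378 − 3.393×(2.51 + 10.403) = −20.136431.
Balance: K_1 − x×(3.393 − 2.692) = K_2, so x = (K_1 − K_2)/(3.393 − 2.692) = 10.6701/0.701 = 15.2 km.

15.2 km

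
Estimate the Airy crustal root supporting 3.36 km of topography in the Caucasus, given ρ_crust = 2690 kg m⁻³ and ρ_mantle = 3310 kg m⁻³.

14.6 km

Isostatic balance requires: the weight of the topography is balanced by the buoyancy of the root, ρ_c h = (ρ_m − ρ_c) r.
r = h · ρ_c / (ρ_m − ρ_c) = 3.36 km × 2690 / (3310 − 2690) = 14.6 km.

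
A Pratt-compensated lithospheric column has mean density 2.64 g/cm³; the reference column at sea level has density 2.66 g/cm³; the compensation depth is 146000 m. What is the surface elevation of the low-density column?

ρ_ref D = ρ (D + h) → h = D (ρ_ref − ρ)/ρ.
h = 146000 m × (2.66 − 2.64)/2.64 = 1110 m.

1110 m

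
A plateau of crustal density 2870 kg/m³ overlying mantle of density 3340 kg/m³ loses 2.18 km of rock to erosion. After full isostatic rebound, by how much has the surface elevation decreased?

Rebound u = e ρ_c/ρ_m = 2.18 km × 2870/3340 = 1.873 km.
Net surface drop = e − u = 2.18 km − 1.873 km = e (ρ_m − ρ_c)/ρ_m = 0.307 km.

0.307 km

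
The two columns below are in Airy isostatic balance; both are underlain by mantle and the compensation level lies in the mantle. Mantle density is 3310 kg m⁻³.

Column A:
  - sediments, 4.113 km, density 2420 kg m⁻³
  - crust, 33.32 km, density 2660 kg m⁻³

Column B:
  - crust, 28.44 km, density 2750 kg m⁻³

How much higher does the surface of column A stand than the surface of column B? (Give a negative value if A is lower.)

For any compensation level in the mantle, the mantle terms cancel and isostasy reduces to e = (Σt_A − Σt_B) − (Σ(ρt)_A − Σ(ρt)_B) / ρ_m.
Σt_A = 37.433 km; Σt_B = 28.44 km; Σ(ρt)_A = 98584.66; Σ(ρt)_B = 78210 (in km·kg m⁻³).
e = (37.433 − 28.44) − (98584.66 − 78210) / 3310 = 2.84 km.

2.84 km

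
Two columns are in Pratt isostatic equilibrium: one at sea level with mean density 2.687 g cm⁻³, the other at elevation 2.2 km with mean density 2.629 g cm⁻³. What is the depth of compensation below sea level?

99.7 km

ρ_ref D = ρ (D + h) → D (ρ_ref − ρ) = ρ h.
D = ρ h/(ρ_ref − ρ) = 2.629 × 2.2 km/(2.687 − 2.629) = 99.7 km.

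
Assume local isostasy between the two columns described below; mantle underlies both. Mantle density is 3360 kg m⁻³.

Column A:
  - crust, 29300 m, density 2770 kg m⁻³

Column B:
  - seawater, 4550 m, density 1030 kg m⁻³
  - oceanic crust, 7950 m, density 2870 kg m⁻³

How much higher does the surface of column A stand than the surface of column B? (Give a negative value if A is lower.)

For any compensation level in the mantle, the mantle terms cancel and isostasy reduces to e = (Σt_A − Σt_B) − (Σ(ρt)_A − Σ(ρt)_B) / ρ_m.
Σt_A = 29300 m; Σt_B = 12500 m; Σ(ρt)_A = 81161000; Σ(ρt)_B = 27503000 (in m·kg m⁻³).
e = (29300 − 12500) − (81161000 − 27503000) / 3360 = 830 m.

830 m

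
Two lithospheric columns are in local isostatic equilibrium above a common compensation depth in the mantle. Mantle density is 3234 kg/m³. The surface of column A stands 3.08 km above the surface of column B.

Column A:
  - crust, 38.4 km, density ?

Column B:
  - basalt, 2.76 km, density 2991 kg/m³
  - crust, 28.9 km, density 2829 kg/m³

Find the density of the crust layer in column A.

2650 kg/m³

Take the compensation level at the base of the deeper column (depth z_c below the surface of column A) and equate Σ ρ_i t_i down to z_c; mantle fills any gap and the z_c terms cancel.
Column A: 38.4×ρ + (z_c − 38.4)×3234
Column B: 3.08×0 + 2.76×2991 + 28.9×2829 + (z_c − 3.08 − 31.66)×3234
The z_c×3234 term appears on both sides and cancels. Collect the known terms of each column as K = Σ(ρt)_known − 3234 × (depth of known layers): K_A = 0 − 3234×38.4 = −124185.6; K_B = 90013.26 − 3234×(3.08 + 31.66) = −22335.9.
Balance: K_A + 38.4×ρ = K_B, so ρ = (K_B − K_A)/38.4 = 101850/38.4 = 2650 kg/m³.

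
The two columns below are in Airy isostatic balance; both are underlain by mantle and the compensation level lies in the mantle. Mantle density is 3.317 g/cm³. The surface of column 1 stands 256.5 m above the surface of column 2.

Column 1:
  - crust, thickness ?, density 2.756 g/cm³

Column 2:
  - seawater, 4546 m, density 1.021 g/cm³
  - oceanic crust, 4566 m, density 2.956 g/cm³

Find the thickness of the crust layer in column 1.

23100 m

Take the compensation level at the base of the deeper column (depth z_c below the surface of column 1) and equate Σ ρ_i t_i down to z_c; mantle fills any gap and the z_c terms cancel.
Column 1: x×2.756 + (z_c − 0 − x)×3.317
Column 2: 256.5×0 + 4546×1.021 + 4566×2.956 + (z_c − 256.5 − 9112)×3.317
The z_c×3.317 term appears on both sides and cancels. Collect the known terms of each column as K = Σ(ρt)_known − 3.317 × (depth of known layers): K_1 = 0 − 3.317×0 = 0; K_2 = 18138.562 − 3.317×(256.5 + 9112) = −12936.7525.
Balance: K_1 − x×(3.317 − 2.756) = K_2, so x = (K_1 − K_2)/(3.317 − 2.756) = 12936.8/0.561 = 23100 m.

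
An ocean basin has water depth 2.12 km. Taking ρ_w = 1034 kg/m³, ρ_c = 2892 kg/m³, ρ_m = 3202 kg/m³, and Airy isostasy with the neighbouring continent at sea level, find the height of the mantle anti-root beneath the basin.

12.7 km

For local isostatic compensation: replacing crust with seawater at the top is compensated by replacing crust with mantle at the base: d (ρ_c − ρ_w) = a (ρ_m − ρ_c).
a = d (ρ_c − ρ_w)/(ρ_m − ρ_c) = 2.12 km × 1858/310 = 12.7 km.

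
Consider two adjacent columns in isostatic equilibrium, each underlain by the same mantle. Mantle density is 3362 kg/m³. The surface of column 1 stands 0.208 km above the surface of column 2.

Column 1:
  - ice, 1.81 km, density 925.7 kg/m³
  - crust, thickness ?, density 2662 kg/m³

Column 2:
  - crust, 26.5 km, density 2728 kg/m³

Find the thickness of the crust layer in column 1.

18.7 km

Take the compensation level at the base of the deeper column (depth z_c below the surface of column 1) and equate Σ ρ_i t_i down to z_c; mantle fills any gap and the z_c terms cancel.
Column 1: 1.81×925.7 + x×2662 + (z_c − 1.81 − x)×3362
Column 2: 0.208×0 + 26.5×2728 + (z_c − 0.208 − 26.5)×3362
The z_c×3362 term appears on both sides and cancels. Collect the known terms of each column as K = Σ(ρt)_known − 3362 × (depth of known layers): K_1 = 1675.517 − 3362×1.81 = −4409.703; K_2 = 72292 − 3362×(0.208 + 26.5) = −17500.296.
Balance: K_1 − x×(3362 − 2662) = K_2, so x = (K_1 − K_2)/(3362 − 2662) = 13090.6/700 = 18.7 km.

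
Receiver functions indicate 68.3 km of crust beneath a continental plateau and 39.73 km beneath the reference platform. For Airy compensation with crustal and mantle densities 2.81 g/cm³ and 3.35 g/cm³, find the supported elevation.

4.61 km

Excess crust Δ = 68.3 km − 39.73 km = 28.57 km, split between elevation h and root r with h + r = Δ.
Airy balance ρ_c h = (ρ_m − ρ_c) r gives r = h ρ_c/(ρ_m − ρ_c), so h (1 + ρ_c/(ρ_m − ρ_c)) = Δ, i.e. h = Δ (ρ_m − ρ_c)/ρ_m.
h = 28.57 km × 0.54/3.35 = 4.61 km.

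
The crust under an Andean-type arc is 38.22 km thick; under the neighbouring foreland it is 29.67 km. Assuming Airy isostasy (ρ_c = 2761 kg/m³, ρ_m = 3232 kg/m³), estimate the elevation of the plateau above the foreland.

Excess crust Δ = 38.22 km − 29.67 km = 8.55 km, split between elevation h and root r with h + r = Δ.
Airy balance ρ_c h = (ρ_m − ρ_c) r gives r = h ρ_c/(ρ_m − ρ_c), so h (1 + ρ_c/(ρ_m − ρ_c)) = Δ, i.e. h = Δ (ρ_m − ρ_c)/ρ_m.
h = 8.55 km × 471/3232 = 1.25 km.

1.25 km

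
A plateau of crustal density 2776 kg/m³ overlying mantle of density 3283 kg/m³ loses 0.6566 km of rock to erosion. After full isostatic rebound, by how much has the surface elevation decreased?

0.101 km

Rebound u = e ρ_c/ρ_m = 0.6566 km × 2776/3283 = 0.5552 km.
Net surface drop = e − u = 0.6566 km − 0.5552 km = e (ρ_m − ρ_c)/ρ_m = 0.101 km.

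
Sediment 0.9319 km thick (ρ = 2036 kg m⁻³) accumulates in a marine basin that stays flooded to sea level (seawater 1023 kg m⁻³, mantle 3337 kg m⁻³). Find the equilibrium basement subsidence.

Submarine loading: the sediment displaces seawater, and the subsidence is in turn flooded, so s (ρ_m − ρ_w) = t (ρ_sed − ρ_w).
s = 0.9319 km × (2036 − 1023) / (3337 − 1023) = 0.408 km.

0.408 km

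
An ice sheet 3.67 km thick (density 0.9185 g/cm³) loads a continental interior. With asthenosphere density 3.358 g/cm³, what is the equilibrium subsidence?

For local isostatic compensation: the ice load ρ_ice t is balanced by mantle displaced below, ρ_m s.
s = t ρ_ice / ρ_m = 3.67 km × 0.9185/3.358 = 1 km.

1 km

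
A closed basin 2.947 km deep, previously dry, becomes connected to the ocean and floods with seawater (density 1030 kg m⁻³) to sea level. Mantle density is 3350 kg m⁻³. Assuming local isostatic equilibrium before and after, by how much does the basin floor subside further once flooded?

After flooding the water column is d + s deep. Its weight must equal the weight of mantle displaced by the extra subsidence s: (d + s) ρ_w = s ρ_m.
s = d ρ_w / (ρ_m − ρ_w) = 2.947 km × 1030/(3350 − 1030) = 1.31 km.

1.31 km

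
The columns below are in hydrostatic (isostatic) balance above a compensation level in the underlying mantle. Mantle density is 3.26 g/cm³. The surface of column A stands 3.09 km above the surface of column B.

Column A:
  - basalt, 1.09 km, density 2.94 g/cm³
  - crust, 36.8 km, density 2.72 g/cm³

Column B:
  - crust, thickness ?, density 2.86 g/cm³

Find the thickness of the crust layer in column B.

Take the compensation level at the base of the deeper column (depth z_c below the surface of column A) and equate Σ ρ_i t_i down to z_c; mantle fills any gap and the z_c terms cancel.
Column A: 1.09×2.94 + 36.8×2.72 + (z_c − 37.89)×3.26
Column B: 3.09×0 + x×2.86 + (z_c − 3.09 − 0 − x)×3.26
The z_c×3.26 term appears on both sides and cancels. Collect the known terms of each column as K = Σ(ρt)_known − 3.26 × (depth of known layers): K_A = 103.3006 − 3.26×37.89 = −20.2208; K_B = 0 − 3.26×(3.09 + 0) = −10.0734.
Balance: K_A = K_B − x×(3.26 − 2.86), so x = (K_B − K_A)/(3.26 − 2.86) = 10.1474/0.4 = 25.4 km.

25.4 km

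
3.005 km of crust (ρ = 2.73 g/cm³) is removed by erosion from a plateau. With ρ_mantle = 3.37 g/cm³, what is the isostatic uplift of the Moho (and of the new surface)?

Unloading: uplift u = e ρ_c/ρ_m = 3.005 km × 2.73/3.37 = 2.43 km.

2.43 km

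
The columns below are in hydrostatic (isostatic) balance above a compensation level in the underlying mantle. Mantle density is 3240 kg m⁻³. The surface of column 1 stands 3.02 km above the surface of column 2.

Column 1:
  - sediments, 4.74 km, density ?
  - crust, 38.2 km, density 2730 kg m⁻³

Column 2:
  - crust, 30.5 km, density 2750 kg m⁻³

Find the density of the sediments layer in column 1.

2130 kg m⁻³

Take the compensation level at the base of the deeper column (depth z_c below the surface of column 1) and equate Σ ρ_i t_i down to z_c; mantle fills any gap and the z_c terms cancel.
Column 1: 4.74×ρ + 38.2×2730 + (z_c − 42.94)×3240
Column 2: 3.02×0 + 30.5×2750 + (z_c − 3.02 − 30.5)×3240
The z_c×3240 term appears on both sides and cancels. Collect the known terms of each column as K = Σ(ρt)_known − 3240 × (depth of known layers): K_1 = 104286 − 3240×42.94 = −34839.6; K_2 = 83875 − 3240×(3.02 + 30.5) = −24729.8.
Balance: K_1 + 4.74×ρ = K_2, so ρ = (K_2 − K_1)/4.74 = 10109.8/4.74 = 2130 kg m⁻³.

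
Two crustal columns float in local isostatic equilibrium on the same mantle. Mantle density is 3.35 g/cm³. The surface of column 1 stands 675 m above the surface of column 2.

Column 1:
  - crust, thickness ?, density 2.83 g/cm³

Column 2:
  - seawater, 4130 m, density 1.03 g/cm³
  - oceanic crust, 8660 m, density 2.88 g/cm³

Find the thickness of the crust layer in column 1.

30600 m

Take the compensation level at the base of the deeper column (depth z_c below the surface of column 1) and equate Σ ρ_i t_i down to z_c; mantle fills any gap and the z_c terms cancel.
Column 1: x×2.83 + (z_c − 0 − x)×3.35
Column 2: 675×0 + 4130×1.03 + 8660×2.88 + (z_c − 675 − 12790)×3.35
The z_c×3.35 term appears on both sides and cancels. Collect the known terms of each column as K = Σ(ρt)_known − 3.35 × (depth of known layers): K_1 = 0 − 3.35×0 = 0; K_2 = 29194.7 − 3.35×(675 + 12790) = −15913.05.
Balance: K_1 − x×(3.35 − 2.83) = K_2, so x = (K_1 − K_2)/(3.35 − 2.83) = 15913.1/0.52 = 30600 m.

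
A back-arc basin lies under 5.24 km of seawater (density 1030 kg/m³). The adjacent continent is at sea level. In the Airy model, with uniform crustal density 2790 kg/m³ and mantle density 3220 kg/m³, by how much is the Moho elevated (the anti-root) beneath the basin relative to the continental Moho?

21.4 km

Isostatic balance requires: replacing crust with seawater at the top is compensated by replacing crust with mantle at the base: d (ρ_c − ρ_w) = a (ρ_m − ρ_c).
a = d (ρ_c − ρ_w)/(ρ_m − ρ_c) = 5.24 km × 1760/430 = 21.4 km.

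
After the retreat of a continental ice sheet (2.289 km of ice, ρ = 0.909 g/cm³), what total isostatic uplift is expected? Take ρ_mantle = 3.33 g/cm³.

0.625 km

Removing the load lets mantle flow back in; uplift u satisfies ρ_ice t = ρ_m u.
u = t ρ_ice/ρ_m = 2.289 km × 0.909/3.33 = 0.625 km.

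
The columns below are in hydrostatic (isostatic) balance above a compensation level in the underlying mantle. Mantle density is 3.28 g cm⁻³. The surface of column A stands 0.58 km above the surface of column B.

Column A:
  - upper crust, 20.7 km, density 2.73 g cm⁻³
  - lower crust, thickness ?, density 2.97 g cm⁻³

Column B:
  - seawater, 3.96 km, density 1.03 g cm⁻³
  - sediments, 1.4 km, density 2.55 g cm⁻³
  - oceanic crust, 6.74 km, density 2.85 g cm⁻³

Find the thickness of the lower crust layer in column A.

10.8 km

Take the compensation level at the base of the deeper column (depth z_c below the surface of column A) and equate Σ ρ_i t_i down to z_c; mantle fills any gap and the z_c terms cancel.
Column A: 20.7×2.73 + x×2.97 + (z_c − 20.7 − x)×3.28
Column B: 0.58×0 + 3.96×1.03 + 1.4×2.55 + 6.74×2.85 + (z_c − 0.58 − 12.1)×3.28
The z_c×3.28 term appears on both sides and cancels. Collect the known terms of each column as K = Σ(ρt)_known − 3.28 × (depth of known layers): K_A = 56.511 − 3.28×20.7 = −11.385; K_B = 26.8578 − 3.28×(0.58 + 12.1) = −14.7326.
Balance: K_A − x×(3.28 − 2.97) = K_B, so x = (K_A − K_B)/(3.28 − 2.97) = 3.3476/0.31 = 10.8 km.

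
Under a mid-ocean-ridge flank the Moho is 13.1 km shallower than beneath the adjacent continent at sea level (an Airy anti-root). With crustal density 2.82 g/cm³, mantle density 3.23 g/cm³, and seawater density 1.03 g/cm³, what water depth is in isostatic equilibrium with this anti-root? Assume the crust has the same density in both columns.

3 km

Replacing a thickness d of crust by seawater at the top must be balanced by replacing crust with mantle at the base: d (ρ_c − ρ_w) = a (ρ_m − ρ_c).
d = a (ρ_m − ρ_c)/(ρ_c − ρ_w) = 13.1 km × 0.41/1.79 = 3 km.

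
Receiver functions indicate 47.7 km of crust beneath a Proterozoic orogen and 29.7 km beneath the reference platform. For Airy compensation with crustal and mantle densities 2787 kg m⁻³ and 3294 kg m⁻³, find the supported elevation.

2.77 km

Excess crust Δ = 47.7 km − 29.7 km = 18 km, split between elevation h and root r with h + r = Δ.
Airy balance ρ_c h = (ρ_m − ρ_c) r gives r = h ρ_c/(ρ_m − ρ_c), so h (1 + ρ_c/(ρ_m − ρ_c)) = Δ, i.e. h = Δ (ρ_m − ρ_c)/ρ_m.
h = 18 km × 507/3294 = 2.77 km.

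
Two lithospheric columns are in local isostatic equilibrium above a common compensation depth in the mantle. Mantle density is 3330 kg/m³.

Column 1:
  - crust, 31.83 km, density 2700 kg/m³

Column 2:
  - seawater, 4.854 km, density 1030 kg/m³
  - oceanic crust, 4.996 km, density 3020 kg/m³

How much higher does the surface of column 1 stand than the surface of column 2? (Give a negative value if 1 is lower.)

For any compensation level in the mantle, the mantle terms cancel and isostasy reduces to e = (Σt_1 − Σt_2) − (Σ(ρt)_1 − Σ(ρt)_2) / ρ_m.
Σt_1 = 31.83 km; Σt_2 = 9.85 km; Σ(ρt)_1 = 85941; Σ(ρt)_2 = 20087.54 (in km·kg/m³).
e = (31.83 − 9.85) − (85941 − 20087.54) / 3330 = 2.2 km.

2.2 km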